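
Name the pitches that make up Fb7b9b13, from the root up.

Fb, Ab, Cb, Ebb, Gbb, Dbb

Root Fb, quality dominant seventh flat nine flat thirteen:
root → Fb
3rd (major 3rd) → Ab
5th (perfect 5th) → Cb
7th (minor 7th) → Ebb
9th (minor 9th) → Gbb
13th (minor 13th) → Dbb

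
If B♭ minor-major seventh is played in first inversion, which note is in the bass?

Db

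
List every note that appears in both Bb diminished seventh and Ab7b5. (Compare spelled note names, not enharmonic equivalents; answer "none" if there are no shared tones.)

none

Bb diminished seventh = Bb, Db, Fb, Abb.
Ab7b5 = Ab, C, Ebb, Gb.
Shared: none.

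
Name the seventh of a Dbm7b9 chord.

Cb

Root of Dbm7b9 = Db. The 7th is a minor 7th: Db up a minor 7th → Cb.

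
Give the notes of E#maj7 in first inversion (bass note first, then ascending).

G𝄪 B♯ D𝄪 E♯

In root position, E#maj7 is E♯–G𝄪–B♯–D𝄪.
First inversion puts the third (G𝄪) in the bass.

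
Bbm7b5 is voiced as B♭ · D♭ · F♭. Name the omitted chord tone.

The full Bbm7b5 chord is B♭, D♭, F♭, A♭.
Comparing with the voicing, the minor 7th (7th) — A♭ — is absent.

A♭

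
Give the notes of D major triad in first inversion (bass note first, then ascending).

D major triad = D–F-sharp–A; first inversion → third (F-sharp) lowest.

F-sharp – A – D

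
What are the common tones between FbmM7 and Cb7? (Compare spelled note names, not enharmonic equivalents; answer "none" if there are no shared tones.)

Cb, Eb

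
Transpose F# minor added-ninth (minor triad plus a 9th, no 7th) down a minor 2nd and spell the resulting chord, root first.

E-sharp – G-sharp – B-sharp – F-double-sharp

Transposed root: F-sharp → E-sharp (minor 2nd down). So we spell E-sharp minor added-ninth:
Root: E-sharp
Minor 3rd (3rd): G-sharp
Perfect 5th (5th): B-sharp
Major 9th (9th): F-double-sharp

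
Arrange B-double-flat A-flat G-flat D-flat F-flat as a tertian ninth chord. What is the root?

G-flat

Stacking in thirds gives G-flat – B-double-flat – D-flat – F-flat – A-flat, so G-flat is the root — G-flat minor ninth.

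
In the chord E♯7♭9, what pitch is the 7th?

Root of E♯7♭9 = E#. The 7th is a minor 7th: E# up a minor 7th → D#.

D#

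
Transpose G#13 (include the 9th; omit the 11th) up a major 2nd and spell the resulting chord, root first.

A major 2nd up from G# is A#, so the new chord is A# dominant thirteenth.
A# — root
C## — major 3rd
E# — perfect 5th
G# — minor 7th
B# — major 9th
F## — major 13th

A# – C## – E# – G# – B# – F##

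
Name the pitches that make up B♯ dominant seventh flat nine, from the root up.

B♯ dominant seventh flat nine: dominant seventh flat nine on B-sharp.
B-sharp — root
D-double-sharp — major 3rd
F-double-sharp — perfect 5th
A-sharp — minor 7th
C-sharp — minor 9th

B-sharp  D-double-sharp  F-double-sharp  A-sharp  C-sharp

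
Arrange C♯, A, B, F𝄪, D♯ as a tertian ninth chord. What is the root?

B

Arranged so that each adjacent pair is a third by letter name: B – D♯ – F𝄪 – A – C♯.
The bottom of that stack, B, is the root (this is B dominant ninth sharp five).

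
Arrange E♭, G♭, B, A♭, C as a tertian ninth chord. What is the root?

Stacking in thirds gives A♭ – C – E♭ – G♭ – B, so A♭ is the root — A♭ dominant seventh sharp nine.

A♭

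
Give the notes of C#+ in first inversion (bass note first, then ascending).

C#+ = C#–E#–G##; first inversion → third (E#) lowest.

E# G## C#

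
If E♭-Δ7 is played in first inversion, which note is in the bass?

Gb

E♭-Δ7 = Eb–Gb–Bb–D. First inversion → third in the bass = Gb.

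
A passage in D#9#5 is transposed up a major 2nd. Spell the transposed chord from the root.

E♯ – G𝄪 – B𝄪 – D♯ – F𝄪

D♯ up a major 2nd → E♯. New chord: E♯ dominant ninth sharp five.
Root: E♯
Major 3rd (3rd): G𝄪
Augmented 5th (5th): B𝄪
Minor 7th (7th): D♯
Major 9th (9th): F𝄪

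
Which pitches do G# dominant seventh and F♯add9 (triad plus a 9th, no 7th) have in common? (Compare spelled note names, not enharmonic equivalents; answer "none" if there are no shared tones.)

G#, F#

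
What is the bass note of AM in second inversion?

AM = A–C#–E. Second inversion → fifth in the bass = E.

E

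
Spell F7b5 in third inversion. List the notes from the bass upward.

F7b5 = F–A–Cb–Eb; third inversion → seventh (Eb) lowest.

Eb, F, A, Cb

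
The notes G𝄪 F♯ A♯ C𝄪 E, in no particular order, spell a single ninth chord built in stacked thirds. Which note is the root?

Arranged so that each adjacent pair is a third by letter name: F♯ – A♯ – C𝄪 – E – G𝄪.
The bottom of that stack, F♯, is the root (this is F♯ dominant seventh sharp nine sharp five).

F♯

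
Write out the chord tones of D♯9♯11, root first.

D#  F##  A#  C#  E#  G##

D♯9♯11 is a dominant ninth sharp eleven built on D#.
D# — root
F## — major 3rd
A# — perfect 5th
C# — minor 7th
E# — major 9th
G## — augmented 11th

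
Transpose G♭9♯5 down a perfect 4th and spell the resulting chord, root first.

Transposed root: G♭ → D♭ (perfect 4th down). So we spell D♭ dominant ninth sharp five:
root → D♭
3rd (major 3rd) → F
5th (augmented 5th) → A
7th (minor 7th) → C♭
9th (major 9th) → E♭

D♭, F, A, C♭, E♭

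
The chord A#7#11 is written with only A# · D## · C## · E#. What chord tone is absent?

G#

The full A#7#11 chord is A#, C##, E#, G#, D##.
Comparing with the voicing, the minor 7th (7th) — G# — is absent.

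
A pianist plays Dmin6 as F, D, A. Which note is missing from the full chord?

The full Dmin6 chord is D, F, A, B.
Comparing with the voicing, the major 6th (6th) — B — is absent.

B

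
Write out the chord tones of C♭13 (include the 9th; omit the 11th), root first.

Cb  Eb  Gb  Bbb  Db  Ab

Root Cb, quality dominant thirteenth:
Cb — root
Eb — major 3rd
Gb — perfect 5th
Bbb — minor 7th
Db — major 9th
Ab — major 13th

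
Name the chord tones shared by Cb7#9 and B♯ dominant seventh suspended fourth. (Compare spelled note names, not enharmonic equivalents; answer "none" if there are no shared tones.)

none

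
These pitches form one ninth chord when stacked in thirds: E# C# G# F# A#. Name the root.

F#

Arranged so that each adjacent pair is a third by letter name: F# – A# – C# – E# – G#.
The bottom of that stack, F#, is the root (this is F# major ninth).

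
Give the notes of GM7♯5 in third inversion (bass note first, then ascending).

F#, G, B, D#

In root position, GM7♯5 is G–B–D#–F#.
Third inversion puts the seventh (F#) in the bass.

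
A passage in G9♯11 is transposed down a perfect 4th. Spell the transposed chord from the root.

D – F# – A – C – E – G#

A perfect 4th down from G is D, so the new chord is D dominant ninth sharp eleven.
- root: D
- major 3rd: F#
- perfect 5th: A
- minor 7th: C
- major 9th: E
- augmented 11th: G#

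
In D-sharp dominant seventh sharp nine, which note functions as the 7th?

D-sharp dominant seventh sharp nine is built on D#; its 7th is a minor 7th above the root.
A seventh above D uses the letter C, and the minor 7th above D# is C#.

C#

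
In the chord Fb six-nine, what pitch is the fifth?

Cb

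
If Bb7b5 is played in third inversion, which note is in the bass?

Bb7b5 = Bb–D–Fb–Ab. Third inversion → seventh in the bass = Ab.

Ab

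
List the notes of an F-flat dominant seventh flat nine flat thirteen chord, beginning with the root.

Fb – Ab – Cb – Ebb – Gbb – Dbb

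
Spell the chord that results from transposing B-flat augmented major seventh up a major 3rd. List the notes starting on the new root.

A major 3rd up from B-flat is D, so the new chord is D augmented major seventh.
D — root
F-sharp — major 3rd
A-sharp — augmented 5th
C-sharp — major 7th

D – F-sharp – A-sharp – C-sharp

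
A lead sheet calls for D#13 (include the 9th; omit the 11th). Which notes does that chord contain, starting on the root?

D#, F##, A#, C#, E#, B#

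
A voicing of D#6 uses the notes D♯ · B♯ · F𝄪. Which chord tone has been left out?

A♯

D#6 = D♯, F𝄪, A♯, B♯. The voicing lacks the 5th (perfect 5th), A♯.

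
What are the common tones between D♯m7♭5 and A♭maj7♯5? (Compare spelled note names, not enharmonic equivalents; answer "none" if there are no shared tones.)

D♯m7♭5: D# F# A C#
A♭maj7♯5: Ab C E G
Common to both → none.

none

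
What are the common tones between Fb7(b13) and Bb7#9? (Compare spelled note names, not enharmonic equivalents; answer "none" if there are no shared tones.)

Ab

Fb7(b13): Fb Ab Cb Ebb Dbb
Bb7#9: Bb D F Ab C#
Common to both → Ab.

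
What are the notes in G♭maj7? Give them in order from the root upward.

G♭maj7 is a major seventh built on G♭.
root → G♭
3rd (major 3rd) → B♭
5th (perfect 5th) → D♭
7th (major 7th) → F

G♭, B♭, D♭, F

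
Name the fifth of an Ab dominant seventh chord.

Eb

Root of Ab dominant seventh = Ab. The 5th is a perfect 5th: Ab up a perfect 5th → Eb.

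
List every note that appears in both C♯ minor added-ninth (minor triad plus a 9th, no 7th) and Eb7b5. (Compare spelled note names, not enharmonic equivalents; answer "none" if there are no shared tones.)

C♯ minor added-ninth = C♯, E, G♯, D♯.
Eb7b5 = E♭, G, B𝄫, D♭.
Shared: none.

none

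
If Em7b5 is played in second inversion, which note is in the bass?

Em7b5 in root position is E–G–Bb–D.
Second inversion places the fifth in the bass, which is Bb.

Bb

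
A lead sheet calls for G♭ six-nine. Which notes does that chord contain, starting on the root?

G♭ six-nine: six-nine on G-flat.
root → G-flat
3rd (major 3rd) → B-flat
5th (perfect 5th) → D-flat
6th (major 6th) → E-flat
9th (major 9th) → A-flat

G-flat – B-flat – D-flat – E-flat – A-flat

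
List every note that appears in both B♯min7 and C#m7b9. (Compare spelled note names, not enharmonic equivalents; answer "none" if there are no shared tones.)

B♯min7: B# D# F## A#
C#m7b9: C# E G# B D
Common to both → none.

none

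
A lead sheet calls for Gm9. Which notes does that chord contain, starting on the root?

Gm9: minor ninth on G.
G — root
B♭ — minor 3rd
D — perfect 5th
F — minor 7th
A — major 9th

G, B♭, D, F, A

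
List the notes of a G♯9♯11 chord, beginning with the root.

G♯9♯11: dominant ninth sharp eleven on G#.
Root: G#
Major 3rd (3rd): B#
Perfect 5th (5th): D#
Minor 7th (7th): F#
Major 9th (9th): A#
Augmented 11th (11th): C##

G#  B#  D#  F#  A#  C##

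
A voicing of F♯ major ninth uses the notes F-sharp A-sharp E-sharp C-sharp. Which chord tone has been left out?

F♯ major ninth = F-sharp, A-sharp, C-sharp, E-sharp, G-sharp. The voicing lacks the 9th (major 9th), G-sharp.

G-sharp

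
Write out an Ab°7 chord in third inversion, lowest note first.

In root position, Ab°7 is A♭–C♭–E𝄫–G𝄫.
Third inversion puts the seventh (G𝄫) in the bass.

G𝄫 A♭ C♭ E𝄫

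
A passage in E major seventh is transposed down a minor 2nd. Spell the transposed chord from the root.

D♯  F𝄪  A♯  C𝄪

A minor 2nd down from E is D♯, so the new chord is D♯ major seventh.
root → D♯
3rd (major 3rd) → F𝄪
5th (perfect 5th) → A♯
7th (major 7th) → C𝄪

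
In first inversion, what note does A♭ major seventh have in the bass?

A♭ major seventh in root position is A-flat–C–E-flat–G.
First inversion places the third in the bass, which is C.

C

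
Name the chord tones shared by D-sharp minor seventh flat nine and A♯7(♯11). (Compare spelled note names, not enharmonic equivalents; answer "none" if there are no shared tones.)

A♯

D-sharp minor seventh flat nine: D♯ F♯ A♯ C♯ E
A♯7(♯11): A♯ C𝄪 E♯ G♯ D𝄪
Common to both → A♯.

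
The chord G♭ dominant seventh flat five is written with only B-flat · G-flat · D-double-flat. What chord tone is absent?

The full G♭ dominant seventh flat five chord is G-flat, B-flat, D-double-flat, F-flat.
Comparing with the voicing, the minor 7th (7th) — F-flat — is absent.

F-flat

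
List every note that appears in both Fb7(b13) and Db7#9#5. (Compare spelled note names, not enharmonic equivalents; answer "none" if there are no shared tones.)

Cb

Fb7(b13): Fb Ab Cb Ebb Dbb
Db7#9#5: Db F A Cb E
Common to both → Cb.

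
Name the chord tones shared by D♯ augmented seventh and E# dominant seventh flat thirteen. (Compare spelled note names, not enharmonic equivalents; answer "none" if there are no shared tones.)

D# – C#

D♯ augmented seventh = D#, F##, A##, C#.
E# dominant seventh flat thirteen = E#, G##, B#, D#, C#.
Shared: D#, C#.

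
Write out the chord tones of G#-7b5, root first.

G#, B, D, F#

Root G#, quality half-diminished seventh:
G# — root
B — minor 3rd
D — diminished 5th
F# — minor 7th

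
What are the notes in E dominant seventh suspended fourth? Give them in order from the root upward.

E, A, B, D

E dominant seventh suspended fourth: dominant seventh suspended fourth on E.
E — root
A — perfect 4th
B — perfect 5th
D — minor 7th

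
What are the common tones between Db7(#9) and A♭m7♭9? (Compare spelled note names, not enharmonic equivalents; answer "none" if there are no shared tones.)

A♭, C♭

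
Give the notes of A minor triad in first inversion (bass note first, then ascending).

C, E, A

In root position, A minor triad is A–C–E.
First inversion puts the third (C) in the bass.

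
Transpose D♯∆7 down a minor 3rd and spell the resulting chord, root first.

B♯ – D𝄪 – F𝄪 – A𝄪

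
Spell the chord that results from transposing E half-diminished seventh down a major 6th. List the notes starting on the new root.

G  B-flat  D-flat  F

A major 6th down from E is G, so the new chord is G half-diminished seventh.
Root: G
Minor 3rd (3rd): B-flat
Diminished 5th (5th): D-flat
Minor 7th (7th): F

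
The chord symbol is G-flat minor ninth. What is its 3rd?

Root of G-flat minor ninth = G-flat. The 3rd is a minor 3rd: G-flat up a minor 3rd → B-double-flat.

B-double-flat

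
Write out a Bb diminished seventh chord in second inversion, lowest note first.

Fb, Abb, Bb, Db

Bb diminished seventh = Bb–Db–Fb–Abb; second inversion → fifth (Fb) lowest.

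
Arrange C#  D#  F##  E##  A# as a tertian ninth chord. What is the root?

Arranged so that each adjacent pair is a third by letter name: D# – F## – A# – C# – E##.
The bottom of that stack, D#, is the root (this is D# dominant seventh sharp nine).

D#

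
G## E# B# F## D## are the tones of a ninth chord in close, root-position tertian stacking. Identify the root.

E#

Arranged so that each adjacent pair is a third by letter name: E# – G## – B# – D## – F##.
The bottom of that stack, E#, is the root (this is E# major ninth).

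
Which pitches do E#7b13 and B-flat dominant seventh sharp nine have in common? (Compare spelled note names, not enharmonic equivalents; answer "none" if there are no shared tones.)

C♯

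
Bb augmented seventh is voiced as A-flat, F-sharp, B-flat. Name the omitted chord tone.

The full Bb augmented seventh chord is B-flat, D, F-sharp, A-flat.
Comparing with the voicing, the major 3rd (3rd) — D — is absent.

D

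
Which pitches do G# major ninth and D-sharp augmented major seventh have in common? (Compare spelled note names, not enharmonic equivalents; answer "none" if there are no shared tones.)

G# major ninth = G#, B#, D#, F##, A#.
D-sharp augmented major seventh = D#, F##, A##, C##.
Shared: D#, F##.

D#  F##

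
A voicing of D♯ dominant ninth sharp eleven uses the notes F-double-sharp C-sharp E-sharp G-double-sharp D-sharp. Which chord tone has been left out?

The full D♯ dominant ninth sharp eleven chord is D-sharp, F-double-sharp, A-sharp, C-sharp, E-sharp, G-double-sharp.
Comparing with the voicing, the perfect 5th (5th) — A-sharp — is absent.

A-sharp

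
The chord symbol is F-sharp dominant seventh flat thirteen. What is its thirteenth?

F-sharp dominant seventh flat thirteen is built on F#; its 13th is a minor 13th above the root.
A sixth above F uses the letter D, and the minor 13th above F# is D.

D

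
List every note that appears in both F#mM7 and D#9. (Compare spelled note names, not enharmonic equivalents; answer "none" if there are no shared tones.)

C# E#

F#mM7: F# A C# E#
D#9: D# F## A# C# E#
Common to both → C#, E#.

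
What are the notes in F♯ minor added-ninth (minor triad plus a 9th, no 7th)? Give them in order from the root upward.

Root F#, quality minor added-ninth:
Root: F#
Minor 3rd (3rd): A
Perfect 5th (5th): C#
Major 9th (9th): G#

F#, A, C#, G#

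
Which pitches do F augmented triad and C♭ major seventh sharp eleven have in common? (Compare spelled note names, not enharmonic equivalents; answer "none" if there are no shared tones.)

F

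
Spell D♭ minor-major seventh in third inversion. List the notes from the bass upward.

D♭ minor-major seventh = D-flat–F-flat–A-flat–C; third inversion → seventh (C) lowest.

C, D-flat, F-flat, A-flat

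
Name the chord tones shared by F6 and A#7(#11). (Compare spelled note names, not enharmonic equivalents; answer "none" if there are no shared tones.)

F6: F A C D
A#7(#11): A♯ C𝄪 E♯ G♯ D𝄪
Common to both → none.

none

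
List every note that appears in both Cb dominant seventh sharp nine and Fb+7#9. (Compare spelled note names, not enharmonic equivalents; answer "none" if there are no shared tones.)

Cb dominant seventh sharp nine = Cb, Eb, Gb, Bbb, D.
Fb+7#9 = Fb, Ab, C, Ebb, G.
Shared: none.

none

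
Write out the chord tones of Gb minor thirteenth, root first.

G-flat B-double-flat D-flat F-flat A-flat C-flat E-flat

Gb minor thirteenth: minor thirteenth on G-flat.
- root: G-flat
- minor 3rd: B-double-flat
- perfect 5th: D-flat
- minor 7th: F-flat
- major 9th: A-flat
- perfect 11th: C-flat
- major 13th: E-flat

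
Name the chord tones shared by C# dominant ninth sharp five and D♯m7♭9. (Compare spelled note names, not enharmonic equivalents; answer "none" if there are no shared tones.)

C#  D#

C# dominant ninth sharp five: C# E# G## B D#
D♯m7♭9: D# F# A# C# E
Common to both → C#, D#.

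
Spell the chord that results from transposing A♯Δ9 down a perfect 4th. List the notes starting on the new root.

E#  G##  B#  D##  F##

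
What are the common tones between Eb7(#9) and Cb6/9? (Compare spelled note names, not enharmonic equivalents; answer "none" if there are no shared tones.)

E♭  D♭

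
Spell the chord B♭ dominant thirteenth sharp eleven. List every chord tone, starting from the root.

B♭, D, F, A♭, C, E, G

B♭ dominant thirteenth sharp eleven is a dominant thirteenth sharp eleven built on B♭.
root → B♭
3rd (major 3rd) → D
5th (perfect 5th) → F
7th (minor 7th) → A♭
9th (major 9th) → C
11th (augmented 11th) → E
13th (major 13th) → G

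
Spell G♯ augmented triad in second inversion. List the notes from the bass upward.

G♯ augmented triad = G-sharp–B-sharp–D-double-sharp; second inversion → fifth (D-double-sharp) lowest.

D-double-sharp – G-sharp – B-sharp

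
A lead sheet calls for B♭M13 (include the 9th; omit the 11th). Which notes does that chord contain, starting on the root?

Bb, D, F, A, C, G

B♭M13: major thirteenth on Bb.
- root: Bb
- major 3rd: D
- perfect 5th: F
- major 7th: A
- major 9th: C
- major 13th: G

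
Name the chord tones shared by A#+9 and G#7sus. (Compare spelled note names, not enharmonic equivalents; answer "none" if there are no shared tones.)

G#

A#+9 = A#, C##, E##, G#, B#.
G#7sus = G#, C#, D#, F#.
Shared: G#.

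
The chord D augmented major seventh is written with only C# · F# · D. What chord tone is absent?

A#

D augmented major seventh = D, F#, A#, C#. The voicing lacks the 5th (augmented 5th), A#.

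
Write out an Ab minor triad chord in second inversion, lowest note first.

E♭  A♭  C♭

In root position, Ab minor triad is A♭–C♭–E♭.
Second inversion puts the fifth (E♭) in the bass.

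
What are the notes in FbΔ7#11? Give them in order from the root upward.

Root Fb, quality major seventh sharp eleven:
Root: Fb
Major 3rd (3rd): Ab
Perfect 5th (5th): Cb
Major 7th (7th): Eb
Augmented 11th (11th): Bb

Fb Ab Cb Eb Bb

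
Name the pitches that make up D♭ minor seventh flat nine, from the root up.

D♭ minor seventh flat nine is a minor seventh flat nine built on Db.
Db — root
Fb — minor 3rd
Ab — perfect 5th
Cb — minor 7th
Ebb — minor 9th

Db, Fb, Ab, Cb, Ebb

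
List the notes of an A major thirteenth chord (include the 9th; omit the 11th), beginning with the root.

A major thirteenth is a major thirteenth built on A.
- root: A
- major 3rd: C♯
- perfect 5th: E
- major 7th: G♯
- major 9th: B
- major 13th: F♯

A, C♯, E, G♯, B, F♯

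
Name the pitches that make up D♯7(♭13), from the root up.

D♯7(♭13) is a dominant seventh flat thirteen built on D♯.
root → D♯
3rd (major 3rd) → F𝄪
5th (perfect 5th) → A♯
7th (minor 7th) → C♯
13th (minor 13th) → B

D♯ F𝄪 A♯ C♯ B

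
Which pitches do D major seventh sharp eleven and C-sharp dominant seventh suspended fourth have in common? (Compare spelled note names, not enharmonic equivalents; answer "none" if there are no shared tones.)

D major seventh sharp eleven: D F-sharp A C-sharp G-sharp
C-sharp dominant seventh suspended fourth: C-sharp F-sharp G-sharp B
Common to both → F-sharp, C-sharp, G-sharp.

F-sharp  C-sharp  G-sharp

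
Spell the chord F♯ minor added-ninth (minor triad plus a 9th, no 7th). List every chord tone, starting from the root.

Root F♯, quality minor added-ninth:
root → F♯
3rd (minor 3rd) → A
5th (perfect 5th) → C♯
9th (major 9th) → G♯

F♯, A, C♯, G♯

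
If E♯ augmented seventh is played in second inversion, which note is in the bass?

B-double-sharp

E♯ augmented seventh = E-sharp–G-double-sharp–B-double-sharp–D-sharp. Second inversion → fifth in the bass = B-double-sharp.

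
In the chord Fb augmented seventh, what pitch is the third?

Root of Fb augmented seventh = Fb. The 3rd is a major 3rd: Fb up a major 3rd → Ab.

Ab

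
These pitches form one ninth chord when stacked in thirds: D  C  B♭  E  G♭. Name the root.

Arranged so that each adjacent pair is a third by letter name: C – E – G♭ – B♭ – D.
The bottom of that stack, C, is the root (this is C dominant ninth flat five).

C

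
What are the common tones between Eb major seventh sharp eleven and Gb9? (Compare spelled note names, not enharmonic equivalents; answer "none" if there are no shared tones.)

Bb

Eb major seventh sharp eleven = Eb, G, Bb, D, A.
Gb9 = Gb, Bb, Db, Fb, Ab.
Shared: Bb.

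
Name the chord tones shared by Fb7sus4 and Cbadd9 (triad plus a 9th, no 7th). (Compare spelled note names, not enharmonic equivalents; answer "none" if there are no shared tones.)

Cb

Fb7sus4 = Fb, Bbb, Cb, Ebb.
Cbadd9 = Cb, Eb, Gb, Db.
Shared: Cb.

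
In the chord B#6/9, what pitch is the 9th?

Root of B#6/9 = B#. The 9th is a major 9th: B# up a major 9th → C##.

C##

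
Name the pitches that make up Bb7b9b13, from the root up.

Bb, D, F, Ab, Cb, Gb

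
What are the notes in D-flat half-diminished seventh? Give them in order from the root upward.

Root Db, quality half-diminished seventh:
- root: Db
- minor 3rd: Fb
- diminished 5th: Abb
- minor 7th: Cb

Db, Fb, Abb, Cb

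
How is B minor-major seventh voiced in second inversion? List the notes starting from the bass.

F♯, A♯, B, D

B minor-major seventh = B–D–F♯–A♯; second inversion → fifth (F♯) lowest.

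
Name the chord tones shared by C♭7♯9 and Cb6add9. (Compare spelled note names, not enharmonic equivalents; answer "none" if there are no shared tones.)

Cb, Eb, Gb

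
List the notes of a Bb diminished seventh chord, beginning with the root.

Bb, Db, Fb, Abb

Root Bb, quality diminished seventh:
Root: Bb
Minor 3rd (3rd): Db
Diminished 5th (5th): Fb
Diminished 7th (7th): Abb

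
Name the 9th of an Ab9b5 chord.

Root of Ab9b5 = Ab. The 9th is a major 9th: Ab up a major 9th → Bb.

Bb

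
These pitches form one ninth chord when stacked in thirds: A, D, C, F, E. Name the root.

Arranged so that each adjacent pair is a third by letter name: D – F – A – C – E.
The bottom of that stack, D, is the root (this is D minor ninth).

D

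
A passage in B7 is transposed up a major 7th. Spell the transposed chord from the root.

A#, C##, E#, G#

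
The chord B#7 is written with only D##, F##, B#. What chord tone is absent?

A#

B#7 = B#, D##, F##, A#. The voicing lacks the 7th (minor 7th), A#.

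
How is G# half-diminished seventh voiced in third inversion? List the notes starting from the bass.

In root position, G# half-diminished seventh is G-sharp–B–D–F-sharp.
Third inversion puts the seventh (F-sharp) in the bass.

F-sharp, G-sharp, B, D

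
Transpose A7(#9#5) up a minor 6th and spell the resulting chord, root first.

A up a minor 6th → F. New chord: F dominant seventh sharp nine sharp five.
- root: F
- major 3rd: A
- augmented 5th: C#
- minor 7th: Eb
- augmented 9th: G#

F – A – C# – Eb – G#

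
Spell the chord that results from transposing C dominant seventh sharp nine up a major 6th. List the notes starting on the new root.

A major 6th up from C is A, so the new chord is A dominant seventh sharp nine.
Root: A
Major 3rd (3rd): C-sharp
Perfect 5th (5th): E
Minor 7th (7th): G
Augmented 9th (9th): B-sharp

A, C-sharp, E, G, B-sharp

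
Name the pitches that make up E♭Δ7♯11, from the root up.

E♭ G B♭ D A

E♭Δ7♯11: major seventh sharp eleven on E♭.
root → E♭
3rd (major 3rd) → G
5th (perfect 5th) → B♭
7th (major 7th) → D
11th (augmented 11th) → A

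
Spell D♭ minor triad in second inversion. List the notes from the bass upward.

D♭ minor triad = Db–Fb–Ab; second inversion → fifth (Ab) lowest.

Ab – Db – Fb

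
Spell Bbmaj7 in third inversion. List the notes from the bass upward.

In root position, Bbmaj7 is Bb–D–F–A.
Third inversion puts the seventh (A) in the bass.

A, Bb, D, F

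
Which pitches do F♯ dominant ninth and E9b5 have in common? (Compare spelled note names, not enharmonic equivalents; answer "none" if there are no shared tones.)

F♯ dominant ninth: F# A# C# E G#
E9b5: E G# Bb D F#
Common to both → F#, E, G#.

F#, E, G#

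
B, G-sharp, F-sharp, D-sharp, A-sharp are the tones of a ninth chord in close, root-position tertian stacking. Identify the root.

Arranged so that each adjacent pair is a third by letter name: G-sharp – B – D-sharp – F-sharp – A-sharp.
The bottom of that stack, G-sharp, is the root (this is G-sharp minor ninth).

G-sharp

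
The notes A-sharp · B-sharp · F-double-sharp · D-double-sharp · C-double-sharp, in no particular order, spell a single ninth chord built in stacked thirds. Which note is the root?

B-sharp

Arranged so that each adjacent pair is a third by letter name: B-sharp – D-double-sharp – F-double-sharp – A-sharp – C-double-sharp.
The bottom of that stack, B-sharp, is the root (this is B-sharp dominant ninth).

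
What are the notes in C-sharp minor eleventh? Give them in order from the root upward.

C#  E  G#  B  D#  F#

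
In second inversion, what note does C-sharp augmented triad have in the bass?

G𝄪

C-sharp augmented triad = C♯–E♯–G𝄪. Second inversion → fifth in the bass = G𝄪.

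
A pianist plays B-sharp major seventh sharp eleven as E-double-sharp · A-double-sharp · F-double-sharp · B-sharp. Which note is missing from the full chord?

D-double-sharp

B-sharp major seventh sharp eleven = B-sharp, D-double-sharp, F-double-sharp, A-double-sharp, E-double-sharp. The voicing lacks the 3rd (major 3rd), D-double-sharp.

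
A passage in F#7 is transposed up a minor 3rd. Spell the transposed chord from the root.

F# up a minor 3rd → A. New chord: A dominant seventh.
root → A
3rd (major 3rd) → C#
5th (perfect 5th) → E
7th (minor 7th) → G

A, C#, E, G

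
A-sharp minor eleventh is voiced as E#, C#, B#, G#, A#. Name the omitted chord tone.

The full A-sharp minor eleventh chord is A#, C#, E#, G#, B#, D#.
Comparing with the voicing, the perfect 11th (11th) — D# — is absent.

D#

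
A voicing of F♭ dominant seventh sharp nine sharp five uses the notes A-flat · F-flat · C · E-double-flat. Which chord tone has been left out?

F♭ dominant seventh sharp nine sharp five = F-flat, A-flat, C, E-double-flat, G. The voicing lacks the 9th (augmented 9th), G.

G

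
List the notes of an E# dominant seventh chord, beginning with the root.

E-sharp, G-double-sharp, B-sharp, D-sharp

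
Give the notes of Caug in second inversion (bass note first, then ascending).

G#  C  E

In root position, Caug is C–E–G#.
Second inversion puts the fifth (G#) in the bass.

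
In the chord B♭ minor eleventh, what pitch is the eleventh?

B♭ minor eleventh is built on B-flat; its 11th is a perfect 11th above the root.
A fourth above B uses the letter E, and the perfect 11th above B-flat is E-flat.

E-flat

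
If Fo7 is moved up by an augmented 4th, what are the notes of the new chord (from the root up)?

B, D, F, Ab

Transposed root: F → B (augmented 4th up). So we spell B diminished seventh:
Root: B
Minor 3rd (3rd): D
Diminished 5th (5th): F
Diminished 7th (7th): Ab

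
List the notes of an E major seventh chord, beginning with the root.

E major seventh is a major seventh built on E.
E — root
G# — major 3rd
B — perfect 5th
D# — major 7th

E  G#  B  D#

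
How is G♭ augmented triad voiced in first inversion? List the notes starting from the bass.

Bb D Gb

G♭ augmented triad = Gb–Bb–D; first inversion → third (Bb) lowest.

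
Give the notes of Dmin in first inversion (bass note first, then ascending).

F – A – D

In root position, Dmin is D–F–A.
First inversion puts the third (F) in the bass.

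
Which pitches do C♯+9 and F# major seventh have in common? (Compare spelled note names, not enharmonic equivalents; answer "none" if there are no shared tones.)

C#  E#

C♯+9 = C#, E#, G##, B, D#.
F# major seventh = F#, A#, C#, E#.
Shared: C#, E#.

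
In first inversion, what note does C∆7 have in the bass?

C∆7 = C–E–G–B. First inversion → third in the bass = E.

E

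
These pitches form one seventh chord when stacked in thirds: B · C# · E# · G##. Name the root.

C#

Arranged so that each adjacent pair is a third by letter name: C# – E# – G## – B.
The bottom of that stack, C#, is the root (this is C# augmented seventh).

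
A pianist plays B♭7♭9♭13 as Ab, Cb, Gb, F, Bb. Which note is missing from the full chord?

B♭7♭9♭13 = Bb, D, F, Ab, Cb, Gb. The voicing lacks the 3rd (major 3rd), D.

D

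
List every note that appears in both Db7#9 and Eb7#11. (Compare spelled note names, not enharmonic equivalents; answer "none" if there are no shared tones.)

Db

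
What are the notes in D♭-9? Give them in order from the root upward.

Root D♭, quality minor ninth:
D♭ — root
F♭ — minor 3rd
A♭ — perfect 5th
C♭ — minor 7th
E♭ — major 9th

D♭, F♭, A♭, C♭, E♭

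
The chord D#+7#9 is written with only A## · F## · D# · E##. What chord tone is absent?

C#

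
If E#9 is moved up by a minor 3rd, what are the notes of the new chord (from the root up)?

E♯ up a minor 3rd → G♯. New chord: G♯ dominant ninth.
root → G♯
3rd (major 3rd) → B♯
5th (perfect 5th) → D♯
7th (minor 7th) → F♯
9th (major 9th) → A♯

G♯ B♯ D♯ F♯ A♯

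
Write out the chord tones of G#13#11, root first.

G#13#11 is a dominant thirteenth sharp eleven built on G#.
Root: G#
Major 3rd (3rd): B#
Perfect 5th (5th): D#
Minor 7th (7th): F#
Major 9th (9th): A#
Augmented 11th (11th): C##
Major 13th (13th): E#

G# – B# – D# – F# – A# – C## – E#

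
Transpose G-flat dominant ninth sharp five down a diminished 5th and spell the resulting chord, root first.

C – E – G-sharp – B-flat – D

G-flat down a diminished 5th → C. New chord: C dominant ninth sharp five.
Root: C
Major 3rd (3rd): E
Augmented 5th (5th): G-sharp
Minor 7th (7th): B-flat
Major 9th (9th): D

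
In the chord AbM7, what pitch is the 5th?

Root of AbM7 = Ab. The 5th is a perfect 5th: Ab up a perfect 5th → Eb.

Eb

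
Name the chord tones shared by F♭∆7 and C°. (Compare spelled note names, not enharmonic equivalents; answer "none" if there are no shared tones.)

E♭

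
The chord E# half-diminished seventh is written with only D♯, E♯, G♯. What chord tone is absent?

E# half-diminished seventh = E♯, G♯, B, D♯. The voicing lacks the 5th (diminished 5th), B.

B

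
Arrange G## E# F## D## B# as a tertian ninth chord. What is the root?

E#

Arranged so that each adjacent pair is a third by letter name: E# – G## – B# – D## – F##.
The bottom of that stack, E#, is the root (this is E# major ninth).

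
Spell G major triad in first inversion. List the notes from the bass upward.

B  D  G

G major triad = G–B–D; first inversion → third (B) lowest.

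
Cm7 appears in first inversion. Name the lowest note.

Eb

Cm7 = C–Eb–G–Bb. First inversion → third in the bass = Eb.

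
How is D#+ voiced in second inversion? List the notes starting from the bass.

A## – D# – F##

D#+ = D#–F##–A##; second inversion → fifth (A##) lowest.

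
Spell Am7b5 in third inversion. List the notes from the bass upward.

Am7b5 = A–C–Eb–G; third inversion → seventh (G) lowest.

G, A, C, Eb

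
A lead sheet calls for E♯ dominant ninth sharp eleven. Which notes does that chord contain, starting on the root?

E# – G## – B# – D# – F## – A##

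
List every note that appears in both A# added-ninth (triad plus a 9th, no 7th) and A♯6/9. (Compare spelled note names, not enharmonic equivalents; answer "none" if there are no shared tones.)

A♯, C𝄪, E♯, B♯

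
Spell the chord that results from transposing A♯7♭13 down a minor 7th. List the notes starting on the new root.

B# – D## – F## – A# – G#

A minor 7th down from A# is B#, so the new chord is B# dominant seventh flat thirteen.
- root: B#
- major 3rd: D##
- perfect 5th: F##
- minor 7th: A#
- minor 13th: G#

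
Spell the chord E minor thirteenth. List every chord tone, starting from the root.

E G B D F-sharp A C-sharp

E minor thirteenth: minor thirteenth on E.
root → E
3rd (minor 3rd) → G
5th (perfect 5th) → B
7th (minor 7th) → D
9th (major 9th) → F-sharp
11th (perfect 11th) → A
13th (major 13th) → C-sharp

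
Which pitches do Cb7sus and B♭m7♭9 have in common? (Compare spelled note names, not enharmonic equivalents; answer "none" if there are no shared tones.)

Cb

Cb7sus: Cb Fb Gb Bbb
B♭m7♭9: Bb Db F Ab Cb
Common to both → Cb.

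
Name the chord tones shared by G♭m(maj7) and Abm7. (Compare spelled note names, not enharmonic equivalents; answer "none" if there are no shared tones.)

G♭m(maj7): Gb Bbb Db F
Abm7: Ab Cb Eb Gb
Common to both → Gb.

Gb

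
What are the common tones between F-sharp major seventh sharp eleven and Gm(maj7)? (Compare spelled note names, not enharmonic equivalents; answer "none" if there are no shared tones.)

F#

F-sharp major seventh sharp eleven: F# A# C# E# B#
Gm(maj7): G Bb D F#
Common to both → F#.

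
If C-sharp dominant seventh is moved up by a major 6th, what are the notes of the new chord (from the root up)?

A♯, C𝄪, E♯, G♯

Transposed root: C♯ → A♯ (major 6th up). So we spell A♯ dominant seventh:
root → A♯
3rd (major 3rd) → C𝄪
5th (perfect 5th) → E♯
7th (minor 7th) → G♯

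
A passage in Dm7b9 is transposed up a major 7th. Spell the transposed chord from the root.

C# E G# B D

D up a major 7th → C#. New chord: C# minor seventh flat nine.
- root: C#
- minor 3rd: E
- perfect 5th: G#
- minor 7th: B
- minor 9th: D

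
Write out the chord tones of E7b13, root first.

E, G#, B, D, C

E7b13: dominant seventh flat thirteen on E.
E — root
G# — major 3rd
B — perfect 5th
D — minor 7th
C — minor 13th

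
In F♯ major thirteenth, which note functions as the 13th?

Root of F♯ major thirteenth = F#. The 13th is a major 13th: F# up a major 13th → D#.

D#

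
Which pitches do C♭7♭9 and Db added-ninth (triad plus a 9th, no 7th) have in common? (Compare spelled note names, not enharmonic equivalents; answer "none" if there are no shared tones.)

Eb

C♭7♭9: Cb Eb Gb Bbb Dbb
Db added-ninth: Db F Ab Eb
Common to both → Eb.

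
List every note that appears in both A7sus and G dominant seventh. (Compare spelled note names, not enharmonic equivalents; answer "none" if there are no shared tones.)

D, G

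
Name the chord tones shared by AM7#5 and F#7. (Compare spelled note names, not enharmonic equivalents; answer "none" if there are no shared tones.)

C♯

AM7#5 = A, C♯, E♯, G♯.
F#7 = F♯, A♯, C♯, E.
Shared: C♯.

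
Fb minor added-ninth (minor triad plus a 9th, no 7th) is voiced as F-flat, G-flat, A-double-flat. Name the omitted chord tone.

The full Fb minor added-ninth chord is F-flat, A-double-flat, C-flat, G-flat.
Comparing with the voicing, the perfect 5th (5th) — C-flat — is absent.

C-flat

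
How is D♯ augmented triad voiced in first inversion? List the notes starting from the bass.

D♯ augmented triad = D-sharp–F-double-sharp–A-double-sharp; first inversion → third (F-double-sharp) lowest.

F-double-sharp A-double-sharp D-sharp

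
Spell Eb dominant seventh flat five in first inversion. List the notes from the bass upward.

Eb dominant seventh flat five = Eb–G–Bbb–Db; first inversion → third (G) lowest.

G Bbb Db Eb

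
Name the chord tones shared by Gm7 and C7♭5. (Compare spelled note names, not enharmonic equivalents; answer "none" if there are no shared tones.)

Gm7 = G, Bb, D, F.
C7♭5 = C, E, Gb, Bb.
Shared: Bb.

Bb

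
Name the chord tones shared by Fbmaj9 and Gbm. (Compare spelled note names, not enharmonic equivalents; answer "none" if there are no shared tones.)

Gb

Fbmaj9 = Fb, Ab, Cb, Eb, Gb.
Gbm = Gb, Bbb, Db.
Shared: Gb.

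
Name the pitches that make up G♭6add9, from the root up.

G♭6add9: six-nine on G♭.
G♭ — root
B♭ — major 3rd
D♭ — perfect 5th
E♭ — major 6th
A♭ — major 9th

G♭ – B♭ – D♭ – E♭ – A♭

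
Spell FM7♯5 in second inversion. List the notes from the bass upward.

In root position, FM7♯5 is F–A–C#–E.
Second inversion puts the fifth (C#) in the bass.

C# – E – F – A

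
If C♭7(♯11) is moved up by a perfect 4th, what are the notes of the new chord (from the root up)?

Transposed root: Cb → Fb (perfect 4th up). So we spell Fb dominant seventh sharp eleven:
Root: Fb
Major 3rd (3rd): Ab
Perfect 5th (5th): Cb
Minor 7th (7th): Ebb
Augmented 11th (11th): Bb

Fb, Ab, Cb, Ebb, Bb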